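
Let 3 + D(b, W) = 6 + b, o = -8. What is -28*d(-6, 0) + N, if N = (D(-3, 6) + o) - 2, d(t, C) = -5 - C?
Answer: 130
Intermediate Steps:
D(b, W) = 3 + b (D(b, W) = -3 + (6 + b) = 3 + b)
N = -10 (N = ((3 - 3) - 8) - 2 = (0 - 8) - 2 = -8 - 2 = -10)
-28*d(-6, 0) + N = -28*(-5 - 1*0) - 10 = -28*(-5 + 0) - 10 = -28*(-5) - 10 = 140 - 10 = 130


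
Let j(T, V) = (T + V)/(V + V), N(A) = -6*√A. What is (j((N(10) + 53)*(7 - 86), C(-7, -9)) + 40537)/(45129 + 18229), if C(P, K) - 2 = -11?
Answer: 366931/570222 - √10/2406 ≈ 0.64217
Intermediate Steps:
C(P, K) = -9 (C(P, K) = 2 - 11 = -9)
j(T, V) = (T + V)/(2*V) (j(T, V) = (T + V)/((2*V)) = (T + V)*(1/(2*V)) = (T + V)/(2*V))
(j((N(10) + 53)*(7 - 86), C(-7, -9)) + 40537)/(45129 + 18229) = ((½)*((-6*√10 + 53)*(7 - 86) - 9)/(-9) + 40537)/(45129 + 18229) = ((½)*(-⅑)*((53 - 6*√10)*(-79) - 9) + 40537)/63358 = ((½)*(-⅑)*((-4187 + 474*√10) - 9) + 40537)*(1/63358) = ((½)*(-⅑)*(-4196 + 474*√10) + 40537)*(1/63358) = ((2098/9 - 79*√10/3) + 40537)*(1/63358) = (366931/9 - 79*√10/3)*(1/63358) = 366931/570222 - √10/2406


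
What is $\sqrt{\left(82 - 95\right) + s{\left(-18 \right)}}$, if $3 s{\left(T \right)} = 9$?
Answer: $i \sqrt{10} \approx 3.1623 i$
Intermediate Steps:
$s{\left(T \right)} = 3$ ($s{\left(T \right)} = \frac{1}{3} \cdot 9 = 3$)
$\sqrt{\left(82 - 95\right) + s{\left(-18 \right)}} = \sqrt{\left(82 - 95\right) + 3} = \sqrt{-13 + 3} = \sqrt{-10} = i \sqrt{10}$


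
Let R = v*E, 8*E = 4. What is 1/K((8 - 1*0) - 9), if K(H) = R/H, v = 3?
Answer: -2/3 ≈ -0.66667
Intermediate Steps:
E = 1/2 (E = (1/8)*4 = 1/2 ≈ 0.50000)
R = 3/2 (R = 3*(1/2) = 3/2 ≈ 1.5000)
K(H) = 3/(2*H)
1/K((8 - 1*0) - 9) = 1/(3/(2*((8 - 1*0) - 9))) = 1/(3/(2*((8 + 0) - 9))) = 1/(3/(2*(8 - 9))) = 1/((3/2)/(-1)) = 1/((3/2)*(-1)) = 1/(-3/2) = -2/3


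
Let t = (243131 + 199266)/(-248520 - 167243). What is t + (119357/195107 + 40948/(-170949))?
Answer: -9593839902322180/13867087418757309 ≈ -0.69184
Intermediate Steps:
t = -442397/415763 (t = 442397/(-415763) = 442397*(-1/415763) = -442397/415763 ≈ -1.0641)
t + (119357/195107 + 40948/(-170949)) = -442397/415763 + (119357/195107 + 40948/(-170949)) = -442397/415763 + (119357*(1/195107) + 40948*(-1/170949)) = -442397/415763 + (119357/195107 - 40948/170949) = -442397/415763 + 12414718357/33353346543 = -9593839902322180/13867087418757309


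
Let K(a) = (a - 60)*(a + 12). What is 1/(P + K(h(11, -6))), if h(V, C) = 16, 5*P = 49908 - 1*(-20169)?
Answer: 5/63917 ≈ 7.8226e-5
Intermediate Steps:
P = 70077/5 (P = (49908 - 1*(-20169))/5 = (49908 + 20169)/5 = (⅕)*70077 = 70077/5 ≈ 14015.)
K(a) = (-60 + a)*(12 + a)
1/(P + K(h(11, -6))) = 1/(70077/5 + (-720 + 16² - 48*16)) = 1/(70077/5 + (-720 + 256 - 768)) = 1/(70077/5 - 1232) = 1/(63917/5) = 5/63917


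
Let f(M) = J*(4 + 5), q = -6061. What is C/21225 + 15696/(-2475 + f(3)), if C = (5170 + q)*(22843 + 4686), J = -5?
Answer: -57541261/49525 ≈ -1161.9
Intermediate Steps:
f(M) = -45 (f(M) = -5*(4 + 5) = -5*9 = -45)
C = -24528339 (C = (5170 - 6061)*(22843 + 4686) = -891*27529 = -24528339)
C/21225 + 15696/(-2475 + f(3)) = -24528339/21225 + 15696/(-2475 - 45) = -24528339*1/21225 + 15696/(-2520) = -8176113/7075 + 15696*(-1/2520) = -8176113/7075 - 218/35 = -57541261/49525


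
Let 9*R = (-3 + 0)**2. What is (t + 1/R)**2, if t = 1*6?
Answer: 49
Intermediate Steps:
R = 1 (R = (-3 + 0)**2/9 = (1/9)*(-3)**2 = (1/9)*9 = 1)
t = 6
(t + 1/R)**2 = (6 + 1/1)**2 = (6 + 1)**2 = 7**2 = 49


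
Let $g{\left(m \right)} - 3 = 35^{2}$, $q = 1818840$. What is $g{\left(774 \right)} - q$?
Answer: $-1817612$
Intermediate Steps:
$g{\left(m \right)} = 1228$ ($g{\left(m \right)} = 3 + 35^{2} = 3 + 1225 = 1228$)
$g{\left(774 \right)} - q = 1228 - 1818840 = -1817612$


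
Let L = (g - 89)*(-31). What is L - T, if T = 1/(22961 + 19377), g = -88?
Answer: 232308605/42338 ≈ 5487.0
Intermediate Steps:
L = 5487 (L = (-88 - 89)*(-31) = -177*(-31) = 5487)
T = 1/42338 ≈ 2.3619e-5
L - T = 5487 - 1*1/42338 = 5487 - 1/42338 = 232308605/42338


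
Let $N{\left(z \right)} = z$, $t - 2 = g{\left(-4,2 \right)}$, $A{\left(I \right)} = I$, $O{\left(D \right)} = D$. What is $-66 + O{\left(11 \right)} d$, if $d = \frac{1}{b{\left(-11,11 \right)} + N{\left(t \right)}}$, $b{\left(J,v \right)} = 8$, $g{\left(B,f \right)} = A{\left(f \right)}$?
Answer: $- \frac{781}{12} \approx -65.083$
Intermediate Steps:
$g{\left(B,f \right)} = f$
$t = 4$ ($t = 2 + 2 = 4$)
$d = \frac{1}{12}$ ($d = \frac{1}{8 + 4} = \frac{1}{12} \approx 0.083333$)
$-66 + O{\left(11 \right)} d = -66 + 11 \cdot \frac{1}{12} = -66 + \frac{11}{12} = - \frac{781}{12}$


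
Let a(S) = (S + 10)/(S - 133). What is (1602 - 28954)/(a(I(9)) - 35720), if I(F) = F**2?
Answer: 109408/142887 ≈ 0.76570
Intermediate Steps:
a(S) = (10 + S)/(-133 + S)
(1602 - 28954)/(a(I(9)) - 35720) = (1602 - 28954)/((10 + 9**2)/(-133 + 9**2) - 35720) = -27352/((10 + 81)/(-133 + 81) - 35720) = -27352/(91/(-52) - 35720) = -27352/(-1/52*91 - 35720) = -27352/(-7/4 - 35720) = -27352/(-142887/4) = -27352*(-4/142887) = 109408/142887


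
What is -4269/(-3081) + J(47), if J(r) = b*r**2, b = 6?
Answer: 13613281/1027 ≈ 13255.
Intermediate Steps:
J(r) = 6*r**2
-4269/(-3081) + J(47) = -4269/(-3081) + 6*47**2 = -4269*(-1/3081) + 6*2209 = 1423/1027 + 13254 = 13613281/1027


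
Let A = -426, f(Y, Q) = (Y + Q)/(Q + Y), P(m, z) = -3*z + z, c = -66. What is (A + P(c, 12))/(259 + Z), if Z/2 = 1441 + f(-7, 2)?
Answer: -450/3143 ≈ -0.14318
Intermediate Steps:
P(m, z) = -2*z
f(Y, Q) = 1 (f(Y, Q) = (Q + Y)/(Q + Y) = 1)
Z = 2884 (Z = 2*(1441 + 1) = 2*1442 = 2884)
(A + P(c, 12))/(259 + Z) = (-426 - 2*12)/(259 + 2884) = (-426 - 24)/3143 = -450*1/3143 = -450/3143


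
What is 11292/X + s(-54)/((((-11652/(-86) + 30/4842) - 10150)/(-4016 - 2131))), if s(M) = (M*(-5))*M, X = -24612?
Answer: -6378971354593433/712749887003 ≈ -8949.8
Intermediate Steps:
s(M) = -5*M² (s(M) = (-5*M)*M = -5*M²)
11292/X + s(-54)/((((-11652/(-86) + 30/4842) - 10150)/(-4016 - 2131))) = 11292/(-24612) + (-5*(-54)²)/((((-11652/(-86) + 30/4842) - 10150)/(-4016 - 2131))) = 11292*(-1/24612) + (-5*2916)/((((-11652*(-1/86) + 30*(1/4842)) - 10150)/(-6147))) = -941/2051 - 14580*(-6147/((5826/43 + 5/807) - 10150)) = -941/2051 - 14580*(-6147/(4701797/34701 - 10150)) = -941/2051 - 14580/((-347513353/34701*(-1/6147))) = -941/2051 - 14580/347513353/213307047 = -941/2051 - 14580*213307047/347513353 = -941/2051 - 3110016745260/347513353 = -6378971354593433/712749887003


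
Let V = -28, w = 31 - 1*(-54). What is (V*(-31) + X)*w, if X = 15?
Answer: 75055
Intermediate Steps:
w = 85 (w = 31 + 54 = 85)
(V*(-31) + X)*w = (-28*(-31) + 15)*85 = (868 + 15)*85 = 883*85 = 75055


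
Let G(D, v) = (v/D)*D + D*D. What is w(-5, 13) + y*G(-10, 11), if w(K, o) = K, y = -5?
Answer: -560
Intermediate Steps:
G(D, v) = v + D**2
w(-5, 13) + y*G(-10, 11) = -5 - 5*(11 + (-10)**2) = -5 - 5*(11 + 100) = -5 - 5*111 = -5 - 555 = -560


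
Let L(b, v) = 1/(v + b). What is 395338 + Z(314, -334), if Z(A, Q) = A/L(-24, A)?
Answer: 486398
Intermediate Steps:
L(b, v) = 1/(b + v)
Z(A, Q) = A*(-24 + A) (Z(A, Q) = A/(1/(-24 + A)) = A*(-24 + A))
395338 + Z(314, -334) = 395338 + 314*(-24 + 314) = 395338 + 314*290 = 395338 + 91060 = 486398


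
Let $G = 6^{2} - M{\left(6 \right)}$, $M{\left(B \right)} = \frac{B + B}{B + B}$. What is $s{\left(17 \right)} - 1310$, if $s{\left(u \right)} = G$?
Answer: $-1275$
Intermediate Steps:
$M{\left(B \right)} = 1$ ($M{\left(B \right)} = \frac{2 B}{2 B} = 2 B \frac{1}{2 B} = 1$)
$G = 35$ ($G = 6^{2} - 1 = 36 - 1 = 35$)
$s{\left(u \right)} = 35$
$s{\left(17 \right)} - 1310 = 35 - 1310 = -1275$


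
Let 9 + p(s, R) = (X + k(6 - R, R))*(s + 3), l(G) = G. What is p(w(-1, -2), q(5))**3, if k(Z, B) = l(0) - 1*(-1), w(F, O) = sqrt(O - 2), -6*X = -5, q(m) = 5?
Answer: 2359/24 + 9229*I/108 ≈ 98.292 + 85.454*I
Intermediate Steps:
X = 5/6 (X = -1/6*(-5) = 5/6 ≈ 0.83333)
w(F, O) = sqrt(-2 + O)
k(Z, B) = 1 (k(Z, B) = 0 - 1*(-1) = 0 + 1 = 1)
p(s, R) = -7/2 + 11*s/6 (p(s, R) = -9 + (5/6 + 1)*(s + 3) = -9 + 11*(3 + s)/6 = -9 + (11/2 + 11*s/6) = -7/2 + 11*s/6)
p(w(-1, -2), q(5))**3 = (-7/2 + 11*sqrt(-2 - 2)/6)**3 = (-7/2 + 11*sqrt(-4)/6)**3 = (-7/2 + 11*(2*I)/6)**3 = (-7/2 + 11*I/3)**3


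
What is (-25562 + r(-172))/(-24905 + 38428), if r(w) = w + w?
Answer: -25906/13523 ≈ -1.9157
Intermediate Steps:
r(w) = 2*w
(-25562 + r(-172))/(-24905 + 38428) = (-25562 + 2*(-172))/(-24905 + 38428) = (-25562 - 344)/13523 = -25906*1/13523 = -25906/13523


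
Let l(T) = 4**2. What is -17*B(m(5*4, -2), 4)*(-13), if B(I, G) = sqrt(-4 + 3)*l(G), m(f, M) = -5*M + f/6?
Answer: 3536*I ≈ 3536.0*I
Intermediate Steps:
l(T) = 16
m(f, M) = -5*M + f/6 (m(f, M) = -5*M + f*(1/6) = -5*M + f/6)
B(I, G) = 16*I (B(I, G) = sqrt(-4 + 3)*16 = sqrt(-1)*16 = I*16 = 16*I)
-17*B(m(5*4, -2), 4)*(-13) = -272*I*(-13) = 3536*I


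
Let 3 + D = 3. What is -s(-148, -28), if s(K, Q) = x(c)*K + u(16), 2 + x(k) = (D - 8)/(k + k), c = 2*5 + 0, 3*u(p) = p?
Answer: -5408/15 ≈ -360.53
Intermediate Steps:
D = 0 (D = -3 + 3 = 0)
u(p) = p/3
c = 10 (c = 10 + 0 = 10)
x(k) = -2 - 4/k (x(k) = -2 + (0 - 8)/(k + k) = -2 - 8*1/(2*k) = -2 - 4/k)
s(K, Q) = 16/3 - 12*K/5 (s(K, Q) = (-2 - 4/10)*K + (⅓)*16 = (-2 - 4*⅒)*K + 16/3 = (-2 - ⅖)*K + 16/3 = -12*K/5 + 16/3 = 16/3 - 12*K/5)
-s(-148, -28) = -(16/3 - 12/5*(-148)) = -(16/3 + 1776/5) = -1*5408/15 = -5408/15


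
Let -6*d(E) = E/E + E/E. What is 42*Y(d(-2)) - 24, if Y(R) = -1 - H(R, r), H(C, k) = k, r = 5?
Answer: -276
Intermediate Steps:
d(E) = -1/3 (d(E) = -(E/E + E/E)/6 = -(1 + 1)/6 = -1/6*2 = -1/3)
Y(R) = -6 (Y(R) = -1 - 1*5 = -1 - 5 = -6)
42*Y(d(-2)) - 24 = 42*(-6) - 24 = -252 - 24 = -276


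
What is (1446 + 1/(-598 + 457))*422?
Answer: 86039470/141 ≈ 6.1021e+5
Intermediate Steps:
(1446 + 1/(-598 + 457))*422 = (1446 + 1/(-141))*422 = (1446 - 1/141)*422 = (203885/141)*422 = 86039470/141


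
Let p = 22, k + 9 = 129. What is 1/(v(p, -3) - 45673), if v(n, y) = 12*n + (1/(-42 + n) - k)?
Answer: -20/910581 ≈ -2.1964e-5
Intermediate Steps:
k = 120 (k = -9 + 129 = 120)
v(n, y) = -120 + 1/(-42 + n) + 12*n (v(n, y) = 12*n + (1/(-42 + n) - 1*120) = 12*n + (1/(-42 + n) - 120) = 12*n + (-120 + 1/(-42 + n)) = -120 + 1/(-42 + n) + 12*n)
1/(v(p, -3) - 45673) = 1/((5041 - 624*22 + 12*22**2)/(-42 + 22) - 45673) = 1/((5041 - 13728 + 12*484)/(-20) - 45673) = 1/(-(5041 - 13728 + 5808)/20 - 45673) = 1/(-1/20*(-2879) - 45673) = 1/(2879/20 - 45673) = 1/(-910581/20) = -20/910581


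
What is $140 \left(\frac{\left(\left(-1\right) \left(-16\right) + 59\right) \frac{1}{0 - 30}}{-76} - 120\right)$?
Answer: $- \frac{638225}{38} \approx -16795.0$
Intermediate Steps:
$140 \left(\frac{\left(\left(-1\right) \left(-16\right) + 59\right) \frac{1}{0 - 30}}{-76} - 120\right) = 140 \left(\frac{16 + 59}{-30} \left(- \frac{1}{76}\right) - 120\right) = 140 \left(75 \left(- \frac{1}{30}\right) \left(- \frac{1}{76}\right) - 120\right) = 140 \left(\left(- \frac{5}{2}\right) \left(- \frac{1}{76}\right) - 120\right) = 140 \left(\frac{5}{152} - 120\right) = 140 \left(- \frac{18235}{152}\right) = - \frac{638225}{38}$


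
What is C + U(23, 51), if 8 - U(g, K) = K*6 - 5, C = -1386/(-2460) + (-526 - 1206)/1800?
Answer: -2706604/9225 ≈ -293.40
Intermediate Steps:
C = -3679/9225 (C = -1386*(-1/2460) - 1732*1/1800 = 231/410 - 433/450 = -3679/9225 ≈ -0.39881)
U(g, K) = 13 - 6*K (U(g, K) = 8 - (K*6 - 5) = 8 - (6*K - 5) = 8 - (-5 + 6*K) = 8 + (5 - 6*K) = 13 - 6*K)
C + U(23, 51) = -3679/9225 + (13 - 6*51) = -3679/9225 + (13 - 306) = -3679/9225 - 293 = -2706604/9225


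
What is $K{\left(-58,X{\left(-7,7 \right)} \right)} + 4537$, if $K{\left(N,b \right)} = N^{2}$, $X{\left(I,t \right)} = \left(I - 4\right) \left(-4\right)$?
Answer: $7901$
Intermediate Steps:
$X{\left(I,t \right)} = 16 - 4 I$ ($X{\left(I,t \right)} = \left(-4 + I\right) \left(-4\right) = 16 - 4 I$)
$K{\left(-58,X{\left(-7,7 \right)} \right)} + 4537 = \left(-58\right)^{2} + 4537 = 3364 + 4537 = 7901$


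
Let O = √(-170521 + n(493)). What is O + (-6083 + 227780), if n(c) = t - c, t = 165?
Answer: 221697 + I*√170849 ≈ 2.217e+5 + 413.34*I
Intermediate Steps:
n(c) = 165 - c
O = I*√170849 (O = √(-170521 + (165 - 1*493)) = √(-170521 + (165 - 493)) = √(-170521 - 328) = √(-170849) = I*√170849 ≈ 413.34*I)
O + (-6083 + 227780) = I*√170849 + (-6083 + 227780) = I*√170849 + 221697 = 221697 + I*√170849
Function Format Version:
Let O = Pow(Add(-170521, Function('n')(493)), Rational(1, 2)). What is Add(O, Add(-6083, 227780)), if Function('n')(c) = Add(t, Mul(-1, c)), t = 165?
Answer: Add(221697, Mul(I, Pow(170849, Rational(1, 2)))) ≈ Add(2.2170e+5, Mul(413.34, I))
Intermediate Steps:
Function('n')(c) = Add(165, Mul(-1, c))
O = Mul(I, Pow(170849, Rational(1, 2))) (O = Pow(Add(-170521, Add(165, Mul(-1, 493))), Rational(1, 2)) = Pow(Add(-170521, Add(165, -493)), Rational(1, 2)) = Pow(Add(-170521, -328), Rational(1, 2)) = Pow(-170849, Rational(1, 2)) = Mul(I, Pow(170849, Rational(1, 2))) ≈ Mul(413.34, I))
Add(O, Add(-6083, 227780)) = Add(Mul(I, Pow(170849, Rational(1, 2))), Add(-6083, 227780)) = Add(Mul(I, Pow(170849, Rational(1, 2))), 221697) = Add(221697, Mul(I, Pow(170849, Rational(1, 2))))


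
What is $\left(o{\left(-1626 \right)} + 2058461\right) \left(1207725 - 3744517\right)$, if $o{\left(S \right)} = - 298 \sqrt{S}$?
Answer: $-5221887397112 + 755964016 i \sqrt{1626} \approx -5.2219 \cdot 10^{12} + 3.0483 \cdot 10^{10} i$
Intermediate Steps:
$\left(o{\left(-1626 \right)} + 2058461\right) \left(1207725 - 3744517\right) = \left(- 298 \sqrt{-1626} + 2058461\right) \left(1207725 - 3744517\right) = \left(- 298 i \sqrt{1626} + 2058461\right) \left(-2536792\right) = \left(2058461 - 298 i \sqrt{1626}\right) \left(-2536792\right) = -5221887397112 + 755964016 i \sqrt{1626}$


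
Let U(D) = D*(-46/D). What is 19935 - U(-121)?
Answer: 19981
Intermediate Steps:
U(D) = -46
19935 - U(-121) = 19935 - 1*(-46) = 19935 + 46 = 19981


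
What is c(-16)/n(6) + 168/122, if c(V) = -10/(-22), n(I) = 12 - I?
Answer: 5849/4026 ≈ 1.4528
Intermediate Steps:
c(V) = 5/11 (c(V) = -10*(-1/22) = 5/11)
c(-16)/n(6) + 168/122 = 5/(11*(12 - 1*6)) + 168/122 = 5/(11*(12 - 6)) + 168*(1/122) = (5/11)/6 + 84/61 = (5/11)*(1/6) + 84/61 = 5/66 + 84/61 = 5849/4026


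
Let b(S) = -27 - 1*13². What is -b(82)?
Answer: 196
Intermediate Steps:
b(S) = -196 (b(S) = -27 - 1*169 = -27 - 169 = -196)
-b(82) = -1*(-196) = 196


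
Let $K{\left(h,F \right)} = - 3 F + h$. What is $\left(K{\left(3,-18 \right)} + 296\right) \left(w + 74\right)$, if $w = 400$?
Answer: $167322$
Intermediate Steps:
$K{\left(h,F \right)} = h - 3 F$
$\left(K{\left(3,-18 \right)} + 296\right) \left(w + 74\right) = \left(\left(3 - -54\right) + 296\right) \left(400 + 74\right) = \left(\left(3 + 54\right) + 296\right) 474 = \left(57 + 296\right) 474 = 353 \cdot 474 = 167322$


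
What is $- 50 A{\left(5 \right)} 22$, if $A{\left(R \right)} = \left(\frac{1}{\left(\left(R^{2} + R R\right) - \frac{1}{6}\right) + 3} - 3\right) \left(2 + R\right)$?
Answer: $\frac{7276500}{317} \approx 22954.0$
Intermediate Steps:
$A{\left(R \right)} = \left(-3 + \frac{1}{\frac{17}{6} + 2 R^{2}}\right) \left(2 + R\right)$ ($A{\left(R \right)} = \left(\frac{1}{\left(\left(R^{2} + R^{2}\right) - \frac{1}{6}\right) + 3} - 3\right) \left(2 + R\right) = \left(\frac{1}{\left(2 R^{2} - \frac{1}{6}\right) + 3} - 3\right) \left(2 + R\right) = \left(\frac{1}{\left(- \frac{1}{6} + 2 R^{2}\right) + 3} - 3\right) \left(2 + R\right) = \left(\frac{1}{\frac{17}{6} + 2 R^{2}} - 3\right) \left(2 + R\right) = \left(-3 + \frac{1}{\frac{17}{6} + 2 R^{2}}\right) \left(2 + R\right)$)
$- 50 A{\left(5 \right)} 22 = - 50 \frac{9 \left(-10 - 8 \cdot 5^{2} - 25 - 4 \cdot 5^{3}\right)}{17 + 12 \cdot 5^{2}} \cdot 22 = - 50 \frac{9 \left(-10 - 200 - 25 - 500\right)}{17 + 12 \cdot 25} \cdot 22 = - 50 \frac{9 \left(-10 - 200 - 25 - 500\right)}{17 + 300} \cdot 22 = - 50 \cdot 9 \cdot \frac{1}{317} \left(-735\right) 22 = \left(-50\right) \left(- \frac{6615}{317}\right) 22 = \frac{330750}{317} \cdot 22 = \frac{7276500}{317}$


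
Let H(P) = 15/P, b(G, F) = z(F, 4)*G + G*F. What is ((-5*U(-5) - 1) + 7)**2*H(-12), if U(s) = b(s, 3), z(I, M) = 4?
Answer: -163805/4 ≈ -40951.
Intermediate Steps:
b(G, F) = 4*G + F*G (b(G, F) = 4*G + G*F = 4*G + F*G)
U(s) = 7*s (U(s) = s*(4 + 3) = s*7 = 7*s)
((-5*U(-5) - 1) + 7)**2*H(-12) = ((-35*(-5) - 1) + 7)**2*(15/(-12)) = ((-5*(-35) - 1) + 7)**2*(15*(-1/12)) = ((175 - 1) + 7)**2*(-5/4) = (174 + 7)**2*(-5/4) = 181**2*(-5/4) = 32761*(-5/4) = -163805/4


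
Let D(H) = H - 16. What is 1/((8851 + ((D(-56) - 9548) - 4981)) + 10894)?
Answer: 1/5144 ≈ 0.00019440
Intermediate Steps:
D(H) = -16 + H
1/((8851 + ((D(-56) - 9548) - 4981)) + 10894) = 1/((8851 + (((-16 - 56) - 9548) - 4981)) + 10894) = 1/((8851 + ((-72 - 9548) - 4981)) + 10894) = 1/((8851 + (-9620 - 4981)) + 10894) = 1/((8851 - 14601) + 10894) = 1/(-5750 + 10894) = 1/5144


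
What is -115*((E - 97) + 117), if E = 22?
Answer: -4830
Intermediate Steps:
-115*((E - 97) + 117) = -115*((22 - 97) + 117) = -115*(-75 + 117) = -115*42 = -4830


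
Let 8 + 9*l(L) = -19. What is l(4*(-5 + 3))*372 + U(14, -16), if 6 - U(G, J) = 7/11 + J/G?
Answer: -85431/77 ≈ -1109.5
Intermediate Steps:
U(G, J) = 59/11 - J/G (U(G, J) = 6 - (7/11 + J/G) = 6 + (-7/11 - J/G) = 59/11 - J/G)
l(L) = -3 (l(L) = -8/9 + (⅑)*(-19) = -8/9 - 19/9 = -3)
l(4*(-5 + 3))*372 + U(14, -16) = -3*372 + (59/11 - 1*(-16)/14) = -1116 + (59/11 - 1*(-16)*1/14) = -1116 + (59/11 + 8/7) = -1116 + 501/77 = -85431/77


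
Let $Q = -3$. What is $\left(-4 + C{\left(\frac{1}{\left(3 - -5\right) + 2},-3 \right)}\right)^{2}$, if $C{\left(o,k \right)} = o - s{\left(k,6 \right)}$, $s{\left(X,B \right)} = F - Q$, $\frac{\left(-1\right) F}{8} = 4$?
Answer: $\frac{63001}{100} \approx 630.01$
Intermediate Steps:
$F = -32$ ($F = \left(-8\right) 4 = -32$)
$s{\left(X,B \right)} = -29$ ($s{\left(X,B \right)} = -32 - -3 = -32 + 3 = -29$)
$C{\left(o,k \right)} = 29 + o$ ($C{\left(o,k \right)} = o - -29 = o + 29 = 29 + o$)
$\left(-4 + C{\left(\frac{1}{\left(3 - -5\right) + 2},-3 \right)}\right)^{2} = \left(-4 + \left(29 + \frac{1}{\left(3 - -5\right) + 2}\right)\right)^{2} = \left(-4 + \left(29 + \frac{1}{\left(3 + 5\right) + 2}\right)\right)^{2} = \left(-4 + \left(29 + \frac{1}{8 + 2}\right)\right)^{2} = \left(-4 + \left(29 + \frac{1}{10}\right)\right)^{2} = \left(-4 + \frac{291}{10}\right)^{2} = \left(\frac{251}{10}\right)^{2} = \frac{63001}{100}$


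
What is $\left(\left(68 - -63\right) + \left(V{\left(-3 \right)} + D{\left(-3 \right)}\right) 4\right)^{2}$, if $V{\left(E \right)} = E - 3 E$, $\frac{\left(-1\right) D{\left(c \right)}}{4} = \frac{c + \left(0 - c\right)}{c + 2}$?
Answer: $24025$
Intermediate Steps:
$D{\left(c \right)} = 0$ ($D{\left(c \right)} = - 4 \frac{c + \left(0 - c\right)}{c + 2} = - 4 \frac{c - c}{2 + c} = - 4 \frac{0}{2 + c} = \left(-4\right) 0 = 0$)
$V{\left(E \right)} = - 2 E$
$\left(\left(68 - -63\right) + \left(V{\left(-3 \right)} + D{\left(-3 \right)}\right) 4\right)^{2} = \left(\left(68 - -63\right) + \left(\left(-2\right) \left(-3\right) + 0\right) 4\right)^{2} = \left(\left(68 + 63\right) + \left(6 + 0\right) 4\right)^{2} = \left(131 + 6 \cdot 4\right)^{2} = \left(131 + 24\right)^{2} = 155^{2} = 24025$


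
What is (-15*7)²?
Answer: 11025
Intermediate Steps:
(-15*7)² = (-105)² = 11025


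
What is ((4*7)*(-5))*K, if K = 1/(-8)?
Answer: 35/2 ≈ 17.500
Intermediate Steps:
K = -⅛ (K = 1*(-⅛) = -⅛ ≈ -0.12500)
((4*7)*(-5))*K = ((4*7)*(-5))*(-⅛) = (28*(-5))*(-⅛) = -140*(-⅛) = 35/2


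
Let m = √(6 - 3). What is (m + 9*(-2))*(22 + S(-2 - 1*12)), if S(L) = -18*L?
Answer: -4932 + 274*√3 ≈ -4457.4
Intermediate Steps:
m = √3 ≈ 1.7320
(m + 9*(-2))*(22 + S(-2 - 1*12)) = (√3 + 9*(-2))*(22 - 18*(-2 - 1*12)) = (√3 - 18)*(22 - 18*(-2 - 12)) = (-18 + √3)*(22 - 18*(-14)) = (-18 + √3)*(22 + 252) = (-18 + √3)*274 = -4932 + 274*√3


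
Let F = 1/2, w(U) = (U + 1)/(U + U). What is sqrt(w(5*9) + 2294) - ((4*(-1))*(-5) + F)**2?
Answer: -1681/4 + sqrt(516265)/15 ≈ -372.35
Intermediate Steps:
w(U) = (1 + U)/(2*U) (w(U) = (1 + U)/((2*U)) = (1 + U)*(1/(2*U)) = (1 + U)/(2*U))
F = 1/2 ≈ 0.50000
sqrt(w(5*9) + 2294) - ((4*(-1))*(-5) + F)**2 = sqrt((1 + 5*9)/(2*((5*9))) + 2294) - ((4*(-1))*(-5) + 1/2)**2 = sqrt((1/2)*(1 + 45)/45 + 2294) - (-4*(-5) + 1/2)**2 = sqrt((1/2)*(1/45)*46 + 2294) - (20 + 1/2)**2 = sqrt(23/45 + 2294) - (41/2)**2 = sqrt(103253/45) - 1*1681/4 = sqrt(516265)/15 - 1681/4 = -1681/4 + sqrt(516265)/15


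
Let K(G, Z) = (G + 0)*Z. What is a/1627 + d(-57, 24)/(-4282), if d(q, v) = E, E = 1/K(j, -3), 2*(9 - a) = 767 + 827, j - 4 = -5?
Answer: -10124275/20900442 ≈ -0.48440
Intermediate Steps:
j = -1 (j = 4 - 5 = -1)
a = -788 (a = 9 - (767 + 827)/2 = 9 - 1/2*1594 = 9 - 797 = -788)
K(G, Z) = G*Z
E = 1/3 (E = 1/(-1*(-3)) = 1/3 ≈ 0.33333)
d(q, v) = 1/3
a/1627 + d(-57, 24)/(-4282) = -788/1627 + (1/3)/(-4282) = -788*1/1627 + (1/3)*(-1/4282) = -788/1627 - 1/12846 = -10124275/20900442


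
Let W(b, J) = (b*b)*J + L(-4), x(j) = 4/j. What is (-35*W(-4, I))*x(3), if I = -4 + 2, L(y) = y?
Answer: 1680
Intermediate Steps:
I = -2
W(b, J) = -4 + J*b² (W(b, J) = (b*b)*J - 4 = b²*J - 4 = J*b² - 4 = -4 + J*b²)
(-35*W(-4, I))*x(3) = (-35*(-4 - 2*(-4)²))*(4/3) = (-35*(-4 - 2*16))*(4*(⅓)) = -35*(-4 - 32)*(4/3) = -35*(-36)*(4/3) = 1260*(4/3) = 1680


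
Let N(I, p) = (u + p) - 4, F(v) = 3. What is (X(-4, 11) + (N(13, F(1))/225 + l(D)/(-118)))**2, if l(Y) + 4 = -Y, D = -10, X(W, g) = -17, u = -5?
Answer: 5710522624/19580625 ≈ 291.64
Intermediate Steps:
N(I, p) = -9 + p (N(I, p) = (-5 + p) - 4 = -9 + p)
l(Y) = -4 - Y
(X(-4, 11) + (N(13, F(1))/225 + l(D)/(-118)))**2 = (-17 + ((-9 + 3)/225 + (-4 - 1*(-10))/(-118)))**2 = (-17 + (-6*1/225 + (-4 + 10)*(-1/118)))**2 = (-17 + (-2/75 + 6*(-1/118)))**2 = (-17 + (-2/75 - 3/59))**2 = (-17 - 343/4425)**2 = (-75568/4425)**2 = 5710522624/19580625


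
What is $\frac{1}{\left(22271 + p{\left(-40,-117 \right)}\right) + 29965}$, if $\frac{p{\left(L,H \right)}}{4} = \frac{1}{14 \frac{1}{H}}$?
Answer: $\frac{7}{365418} \approx 1.9156 \cdot 10^{-5}$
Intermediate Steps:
$p{\left(L,H \right)} = \frac{2 H}{7}$ ($p{\left(L,H \right)} = \frac{4}{14 \frac{1}{H}} = 4 \frac{H}{14} = \frac{2 H}{7}$)
$\frac{1}{\left(22271 + p{\left(-40,-117 \right)}\right) + 29965} = \frac{1}{\left(22271 + \frac{2}{7} \left(-117\right)\right) + 29965} = \frac{1}{\left(22271 - \frac{234}{7}\right) + 29965} = \frac{1}{\frac{155663}{7} + 29965} = \frac{1}{\frac{365418}{7}} = \frac{7}{365418}$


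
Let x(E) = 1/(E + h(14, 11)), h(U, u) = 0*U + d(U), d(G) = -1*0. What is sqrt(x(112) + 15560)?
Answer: sqrt(12199047)/28 ≈ 124.74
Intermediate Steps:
d(G) = 0
h(U, u) = 0 (h(U, u) = 0*U + 0 = 0 + 0 = 0)
x(E) = 1/E (x(E) = 1/(E + 0) = 1/E)
sqrt(x(112) + 15560) = sqrt(1/112 + 15560) = sqrt(1742721/112) = sqrt(12199047)/28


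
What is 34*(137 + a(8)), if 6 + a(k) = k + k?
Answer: 4998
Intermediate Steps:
a(k) = -6 + 2*k (a(k) = -6 + (k + k) = -6 + 2*k)
34*(137 + a(8)) = 34*(137 + (-6 + 2*8)) = 34*(137 + (-6 + 16)) = 34*(137 + 10) = 34*147 = 4998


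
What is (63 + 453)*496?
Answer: 255936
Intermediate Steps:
(63 + 453)*496 = 516*496 = 255936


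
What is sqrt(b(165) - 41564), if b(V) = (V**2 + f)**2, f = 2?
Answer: sqrt(741267965) ≈ 27226.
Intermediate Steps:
b(V) = (2 + V**2)**2 (b(V) = (V**2 + 2)**2 = (2 + V**2)**2)
sqrt(b(165) - 41564) = sqrt((2 + 165**2)**2 - 41564) = sqrt((2 + 27225)**2 - 41564) = sqrt(27227**2 - 41564) = sqrt(741309529 - 41564) = sqrt(741267965)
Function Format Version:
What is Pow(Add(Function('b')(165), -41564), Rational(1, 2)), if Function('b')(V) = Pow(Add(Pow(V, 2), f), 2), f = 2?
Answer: Pow(741267965, Rational(1, 2)) ≈ 27226.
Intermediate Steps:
Function('b')(V) = Pow(Add(2, Pow(V, 2)), 2) (Function('b')(V) = Pow(Add(Pow(V, 2), 2), 2) = Pow(Add(2, Pow(V, 2)), 2))
Pow(Add(Function('b')(165), -41564), Rational(1, 2)) = Pow(Add(Pow(Add(2, Pow(165, 2)), 2), -41564), Rational(1, 2)) = Pow(Add(Pow(Add(2, 27225), 2), -41564), Rational(1, 2)) = Pow(Add(Pow(27227, 2), -41564), Rational(1, 2)) = Pow(Add(741309529, -41564), Rational(1, 2)) = Pow(741267965, Rational(1, 2))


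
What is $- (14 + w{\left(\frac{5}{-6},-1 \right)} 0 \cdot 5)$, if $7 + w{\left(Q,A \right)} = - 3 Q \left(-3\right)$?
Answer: $-14$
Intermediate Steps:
$w{\left(Q,A \right)} = -7 + 9 Q$ ($w{\left(Q,A \right)} = -7 + - 3 Q \left(-3\right) = -7 + 9 Q$)
$- (14 + w{\left(\frac{5}{-6},-1 \right)} 0 \cdot 5) = - (14 + \left(-7 + 9 \frac{5}{-6}\right) 0 \cdot 5) = - (14 + \left(-7 + 9 \cdot 5 \left(- \frac{1}{6}\right)\right) 0) = - (14 + \left(-7 + 9 \left(- \frac{5}{6}\right)\right) 0) = - (14 + \left(-7 - \frac{15}{2}\right) 0) = - (14 - 0) = - (14 + 0) = \left(-1\right) 14 = -14$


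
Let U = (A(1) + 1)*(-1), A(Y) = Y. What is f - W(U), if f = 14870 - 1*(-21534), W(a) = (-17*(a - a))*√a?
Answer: 36404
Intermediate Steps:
U = -2 (U = (1 + 1)*(-1) = 2*(-1) = -2)
W(a) = 0 (W(a) = (-17*0)*√a = 0*√a = 0)
f = 36404 (f = 14870 + 21534 = 36404)
f - W(U) = 36404 - 1*0 = 36404 + 0 = 36404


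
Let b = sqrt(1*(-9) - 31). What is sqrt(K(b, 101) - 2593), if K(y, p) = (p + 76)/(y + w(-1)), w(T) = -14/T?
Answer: sqrt(2)*sqrt((-36125 - 5186*I*sqrt(10))/(7 + I*sqrt(10)))/2 ≈ 0.04667 - 50.818*I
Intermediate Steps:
b = 2*I*sqrt(10) (b = sqrt(-9 - 31) = sqrt(-40) = 2*I*sqrt(10) ≈ 6.3246*I)
K(y, p) = (76 + p)/(14 + y) (K(y, p) = (p + 76)/(y - 14/(-1)) = (76 + p)/(y - 14*(-1)) = (76 + p)/(y + 14) = (76 + p)/(14 + y))
sqrt(K(b, 101) - 2593) = sqrt((76 + 101)/(14 + 2*I*sqrt(10)) - 2593) = sqrt(177/(14 + 2*I*sqrt(10)) - 2593) = sqrt(-2593 + 177/(14 + 2*I*sqrt(10)))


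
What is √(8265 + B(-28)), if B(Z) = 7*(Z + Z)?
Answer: √7873 ≈ 88.730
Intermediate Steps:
B(Z) = 14*Z (B(Z) = 7*(2*Z) = 14*Z)
√(8265 + B(-28)) = √(8265 + 14*(-28)) = √(8265 - 392) = √7873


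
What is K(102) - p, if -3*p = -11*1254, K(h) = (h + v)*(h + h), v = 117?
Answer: 40078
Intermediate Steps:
K(h) = 2*h*(117 + h) (K(h) = (h + 117)*(h + h) = (117 + h)*(2*h) = 2*h*(117 + h))
p = 4598 (p = -(-11)*1254/3 = -⅓*(-13794) = 4598)
K(102) - p = 2*102*(117 + 102) - 1*4598 = 2*102*219 - 4598 = 44676 - 4598 = 40078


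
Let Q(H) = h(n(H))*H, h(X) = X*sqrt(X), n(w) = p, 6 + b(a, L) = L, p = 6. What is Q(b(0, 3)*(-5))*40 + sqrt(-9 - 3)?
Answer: 3600*sqrt(6) + 2*I*sqrt(3) ≈ 8818.2 + 3.4641*I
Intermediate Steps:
b(a, L) = -6 + L
n(w) = 6
h(X) = X**(3/2)
Q(H) = 6*H*sqrt(6) (Q(H) = 6**(3/2)*H = (6*sqrt(6))*H = 6*H*sqrt(6))
Q(b(0, 3)*(-5))*40 + sqrt(-9 - 3) = (6*((-6 + 3)*(-5))*sqrt(6))*40 + sqrt(-9 - 3) = (6*(-3*(-5))*sqrt(6))*40 + sqrt(-12) = (6*15*sqrt(6))*40 + 2*I*sqrt(3) = (90*sqrt(6))*40 + 2*I*sqrt(3) = 3600*sqrt(6) + 2*I*sqrt(3)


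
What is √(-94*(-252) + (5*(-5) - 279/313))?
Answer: 4*√144884570/313 ≈ 153.82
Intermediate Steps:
√(-94*(-252) + (5*(-5) - 279/313)) = √(23688 + (-25 - 279*1/313)) = √(23688 + (-25 - 279/313)) = √(23688 - 8104/313) = √(7406240/313) = 4*√144884570/313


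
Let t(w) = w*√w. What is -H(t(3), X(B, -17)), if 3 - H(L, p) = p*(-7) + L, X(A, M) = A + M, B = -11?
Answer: 193 + 3*√3 ≈ 198.20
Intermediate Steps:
t(w) = w^(3/2)
H(L, p) = 3 - L + 7*p (H(L, p) = 3 - (p*(-7) + L) = 3 - (-7*p + L) = 3 - (L - 7*p) = 3 + (-L + 7*p) = 3 - L + 7*p)
-H(t(3), X(B, -17)) = -(3 - 3^(3/2) + 7*(-11 - 17)) = -(3 - 3*√3 + 7*(-28)) = -(3 - 3*√3 - 196) = -(-193 - 3*√3) = 193 + 3*√3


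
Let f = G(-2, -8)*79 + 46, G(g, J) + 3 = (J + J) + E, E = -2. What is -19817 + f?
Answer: -21430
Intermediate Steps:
G(g, J) = -5 + 2*J (G(g, J) = -3 + ((J + J) - 2) = -3 + (2*J - 2) = -3 + (-2 + 2*J) = -5 + 2*J)
f = -1613 (f = (-5 + 2*(-8))*79 + 46 = (-5 - 16)*79 + 46 = -21*79 + 46 = -1659 + 46 = -1613)
-19817 + f = -19817 - 1613 = -21430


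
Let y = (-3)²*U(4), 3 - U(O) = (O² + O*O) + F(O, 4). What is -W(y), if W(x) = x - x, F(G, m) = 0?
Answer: 0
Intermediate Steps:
U(O) = 3 - 2*O² (U(O) = 3 - ((O² + O*O) + 0) = 3 - ((O² + O²) + 0) = 3 - (2*O² + 0) = 3 - 2*O²)
y = -261 (y = (-3)²*(3 - 2*4²) = 9*(3 - 2*16) = 9*(3 - 32) = 9*(-29) = -261)
W(x) = 0
-W(y) = -1*0 = 0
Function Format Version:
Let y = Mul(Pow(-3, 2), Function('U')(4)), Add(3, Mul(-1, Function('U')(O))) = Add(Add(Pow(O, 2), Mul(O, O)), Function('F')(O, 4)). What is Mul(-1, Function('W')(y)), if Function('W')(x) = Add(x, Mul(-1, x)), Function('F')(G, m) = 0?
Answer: 0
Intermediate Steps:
Function('U')(O) = Add(3, Mul(-2, Pow(O, 2))) (Function('U')(O) = Add(3, Mul(-1, Add(Add(Pow(O, 2), Mul(O, O)), 0))) = Add(3, Mul(-1, Add(Add(Pow(O, 2), Pow(O, 2)), 0))) = Add(3, Mul(-1, Add(Mul(2, Pow(O, 2)), 0))) = Add(3, Mul(-1, Mul(2, Pow(O, 2)))) = Add(3, Mul(-2, Pow(O, 2))))
y = -261 (y = Mul(Pow(-3, 2), Add(3, Mul(-2, Pow(4, 2)))) = Mul(9, Add(3, Mul(-2, 16))) = Mul(9, Add(3, -32)) = Mul(9, -29) = -261)
Function('W')(x) = 0
Mul(-1, Function('W')(y)) = Mul(-1, 0) = 0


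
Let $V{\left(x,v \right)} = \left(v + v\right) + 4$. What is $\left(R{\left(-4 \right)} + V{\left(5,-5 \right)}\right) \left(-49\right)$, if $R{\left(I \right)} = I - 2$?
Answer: $588$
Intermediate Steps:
$R{\left(I \right)} = -2 + I$
$V{\left(x,v \right)} = 4 + 2 v$ ($V{\left(x,v \right)} = 2 v + 4 = 4 + 2 v$)
$\left(R{\left(-4 \right)} + V{\left(5,-5 \right)}\right) \left(-49\right) = \left(\left(-2 - 4\right) + \left(4 + 2 \left(-5\right)\right)\right) \left(-49\right) = \left(-6 + \left(4 - 10\right)\right) \left(-49\right) = \left(-6 - 6\right) \left(-49\right) = \left(-12\right) \left(-49\right) = 588$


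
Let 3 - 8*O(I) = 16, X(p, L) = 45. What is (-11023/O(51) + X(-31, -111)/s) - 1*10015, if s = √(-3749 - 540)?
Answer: -42011/13 - 45*I*√4289/4289 ≈ -3231.6 - 0.68712*I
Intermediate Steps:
s = I*√4289 (s = √(-4289) = I*√4289 ≈ 65.49*I)
O(I) = -13/8 (O(I) = 3/8 - ⅛*16 = 3/8 - 2 = -13/8)
(-11023/O(51) + X(-31, -111)/s) - 1*10015 = (-11023/(-13/8) + 45/((I*√4289))) - 1*10015 = (-11023*(-8/13) + 45*(-I*√4289/4289)) - 10015 = (88184/13 - 45*I*√4289/4289) - 10015 = -42011/13 - 45*I*√4289/4289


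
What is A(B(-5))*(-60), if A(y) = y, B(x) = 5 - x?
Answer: -600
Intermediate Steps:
A(B(-5))*(-60) = (5 - 1*(-5))*(-60) = (5 + 5)*(-60) = 10*(-60) = -600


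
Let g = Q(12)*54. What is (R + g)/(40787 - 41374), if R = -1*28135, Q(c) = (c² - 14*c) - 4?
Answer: 29647/587 ≈ 50.506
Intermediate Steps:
Q(c) = -4 + c² - 14*c
R = -28135
g = -1512 (g = (-4 + 12² - 14*12)*54 = (-4 + 144 - 168)*54 = -28*54 = -1512)
(R + g)/(40787 - 41374) = (-28135 - 1512)/(40787 - 41374) = -29647/(-587) = -29647*(-1/587) = 29647/587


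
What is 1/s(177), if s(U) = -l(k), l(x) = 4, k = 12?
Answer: -¼ ≈ -0.25000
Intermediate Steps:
s(U) = -4 (s(U) = -1*4 = -4)
1/s(177) = 1/(-4) = -¼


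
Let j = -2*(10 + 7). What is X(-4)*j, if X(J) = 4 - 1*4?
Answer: 0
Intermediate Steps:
X(J) = 0 (X(J) = 4 - 4 = 0)
j = -34 (j = -2*17 = -34)
X(-4)*j = 0*(-34) = 0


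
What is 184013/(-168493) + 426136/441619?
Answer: -9462703999/74409710167 ≈ -0.12717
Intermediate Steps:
184013/(-168493) + 426136/441619 = 184013*(-1/168493) + 426136*(1/441619) = -184013/168493 + 426136/441619 = -9462703999/74409710167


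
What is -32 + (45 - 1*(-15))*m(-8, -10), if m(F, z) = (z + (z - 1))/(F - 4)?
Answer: 73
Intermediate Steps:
m(F, z) = (-1 + 2*z)/(-4 + F) (m(F, z) = (z + (-1 + z))/(-4 + F) = (-1 + 2*z)/(-4 + F))
-32 + (45 - 1*(-15))*m(-8, -10) = -32 + (45 - 1*(-15))*((-1 + 2*(-10))/(-4 - 8)) = -32 + (45 + 15)*((-1 - 20)/(-12)) = -32 + 60*(-1/12*(-21)) = -32 + 60*(7/4) = -32 + 105 = 73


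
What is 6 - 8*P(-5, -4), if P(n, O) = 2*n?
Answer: 86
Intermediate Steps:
6 - 8*P(-5, -4) = 6 - 16*(-5) = 6 - 8*(-10) = 6 + 80 = 86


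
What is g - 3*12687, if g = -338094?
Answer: -376155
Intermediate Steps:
g - 3*12687 = -338094 - 3*12687 = -338094 - 1*38061 = -338094 - 38061 = -376155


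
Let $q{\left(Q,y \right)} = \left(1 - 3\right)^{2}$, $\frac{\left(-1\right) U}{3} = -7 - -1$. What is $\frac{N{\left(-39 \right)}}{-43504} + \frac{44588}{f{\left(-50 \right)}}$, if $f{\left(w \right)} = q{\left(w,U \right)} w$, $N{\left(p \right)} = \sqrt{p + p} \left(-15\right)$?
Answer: $- \frac{11147}{50} + \frac{15 i \sqrt{78}}{43504} \approx -222.94 + 0.0030452 i$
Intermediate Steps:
$N{\left(p \right)} = - 15 \sqrt{2} \sqrt{p}$ ($N{\left(p \right)} = \sqrt{2 p} \left(-15\right) = \sqrt{2} \sqrt{p} \left(-15\right) = - 15 \sqrt{2} \sqrt{p}$)
$U = 18$ ($U = - 3 \left(-7 - -1\right) = - 3 \left(-7 + 1\right) = \left(-3\right) \left(-6\right) = 18$)
$q{\left(Q,y \right)} = 4$ ($q{\left(Q,y \right)} = \left(-2\right)^{2} = 4$)
$f{\left(w \right)} = 4 w$
$\frac{N{\left(-39 \right)}}{-43504} + \frac{44588}{f{\left(-50 \right)}} = \frac{\left(-15\right) \sqrt{2} \sqrt{-39}}{-43504} + \frac{44588}{4 \left(-50\right)} = - 15 \sqrt{2} i \sqrt{39} \left(- \frac{1}{43504}\right) + \frac{44588}{-200} = - 15 i \sqrt{78} \left(- \frac{1}{43504}\right) + 44588 \left(- \frac{1}{200}\right) = \frac{15 i \sqrt{78}}{43504} - \frac{11147}{50} = - \frac{11147}{50} + \frac{15 i \sqrt{78}}{43504}$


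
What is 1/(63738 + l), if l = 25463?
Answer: 1/89201 ≈ 1.1211e-5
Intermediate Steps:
1/(63738 + l) = 1/(63738 + 25463) = 1/89201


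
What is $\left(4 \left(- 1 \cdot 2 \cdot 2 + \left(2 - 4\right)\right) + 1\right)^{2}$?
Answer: $529$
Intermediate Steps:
$\left(4 \left(- 1 \cdot 2 \cdot 2 + \left(2 - 4\right)\right) + 1\right)^{2} = \left(4 \left(- 2 \cdot 2 + \left(2 - 4\right)\right) + 1\right)^{2} = \left(4 \left(\left(-1\right) 4 - 2\right) + 1\right)^{2} = \left(4 \left(-4 - 2\right) + 1\right)^{2} = \left(4 \left(-6\right) + 1\right)^{2} = \left(-24 + 1\right)^{2} = \left(-23\right)^{2} = 529$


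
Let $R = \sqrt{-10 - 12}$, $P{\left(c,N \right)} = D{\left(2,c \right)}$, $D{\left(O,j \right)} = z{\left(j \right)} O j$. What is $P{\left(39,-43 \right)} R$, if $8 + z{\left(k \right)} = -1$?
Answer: $- 702 i \sqrt{22} \approx - 3292.7 i$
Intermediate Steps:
$z{\left(k \right)} = -9$ ($z{\left(k \right)} = -8 - 1 = -9$)
$D{\left(O,j \right)} = - 9 O j$
$P{\left(c,N \right)} = - 18 c$ ($P{\left(c,N \right)} = \left(-9\right) 2 c = - 18 c$)
$R = i \sqrt{22}$ ($R = \sqrt{-22} = i \sqrt{22} \approx 4.6904 i$)
$P{\left(39,-43 \right)} R = \left(-18\right) 39 i \sqrt{22} = - 702 i \sqrt{22}$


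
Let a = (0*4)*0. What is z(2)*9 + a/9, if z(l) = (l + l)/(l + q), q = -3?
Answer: -36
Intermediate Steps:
a = 0 (a = 0*0 = 0)
z(l) = 2*l/(-3 + l) (z(l) = (l + l)/(l - 3) = (2*l)/(-3 + l) = 2*l/(-3 + l))
z(2)*9 + a/9 = (2*2/(-3 + 2))*9 + 0/9 = (2*2/(-1))*9 + 0*(⅑) = (2*2*(-1))*9 + 0 = -4*9 + 0 = -36 + 0 = -36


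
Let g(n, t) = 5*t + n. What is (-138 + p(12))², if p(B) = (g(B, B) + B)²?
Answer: 47858724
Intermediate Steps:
g(n, t) = n + 5*t
p(B) = 49*B² (p(B) = ((B + 5*B) + B)² = (6*B + B)² = (7*B)² = 49*B²)
(-138 + p(12))² = (-138 + 49*12²)² = (-138 + 49*144)² = (-138 + 7056)² = 6918² = 47858724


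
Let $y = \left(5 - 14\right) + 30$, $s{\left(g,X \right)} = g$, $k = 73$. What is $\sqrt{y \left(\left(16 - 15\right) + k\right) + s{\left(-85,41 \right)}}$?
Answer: $\sqrt{1469} \approx 38.328$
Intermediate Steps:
$y = 21$ ($y = -9 + 30 = 21$)
$\sqrt{y \left(\left(16 - 15\right) + k\right) + s{\left(-85,41 \right)}} = \sqrt{21 \left(\left(16 - 15\right) + 73\right) - 85} = \sqrt{21 \left(1 + 73\right) - 85} = \sqrt{21 \cdot 74 - 85} = \sqrt{1554 - 85} = \sqrt{1469}$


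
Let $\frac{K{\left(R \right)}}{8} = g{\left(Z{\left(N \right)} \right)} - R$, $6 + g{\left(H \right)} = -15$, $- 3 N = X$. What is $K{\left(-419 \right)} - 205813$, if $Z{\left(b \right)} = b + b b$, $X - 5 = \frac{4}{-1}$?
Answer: $-202629$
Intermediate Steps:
$X = 1$ ($X = 5 + \frac{4}{-1} = 5 + 4 \left(-1\right) = 5 - 4 = 1$)
$N = - \frac{1}{3}$ ($N = \left(- \frac{1}{3}\right) 1 = - \frac{1}{3} \approx -0.33333$)
$Z{\left(b \right)} = b + b^{2}$
$g{\left(H \right)} = -21$ ($g{\left(H \right)} = -6 - 15 = -21$)
$K{\left(R \right)} = -168 - 8 R$ ($K{\left(R \right)} = 8 \left(-21 - R\right) = -168 - 8 R$)
$K{\left(-419 \right)} - 205813 = \left(-168 - -3352\right) - 205813 = \left(-168 + 3352\right) - 205813 = 3184 - 205813 = -202629$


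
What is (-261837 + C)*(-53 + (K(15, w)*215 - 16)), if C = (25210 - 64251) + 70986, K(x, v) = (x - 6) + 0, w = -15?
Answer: -428978472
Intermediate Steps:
K(x, v) = -6 + x (K(x, v) = (-6 + x) + 0 = -6 + x)
C = 31945 (C = -39041 + 70986 = 31945)
(-261837 + C)*(-53 + (K(15, w)*215 - 16)) = (-261837 + 31945)*(-53 + ((-6 + 15)*215 - 16)) = -229892*(-53 + (9*215 - 16)) = -229892*(-53 + (1935 - 16)) = -229892*(-53 + 1919) = -229892*1866 = -428978472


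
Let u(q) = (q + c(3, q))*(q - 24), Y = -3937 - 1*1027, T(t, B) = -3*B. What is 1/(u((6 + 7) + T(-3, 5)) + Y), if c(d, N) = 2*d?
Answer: -1/5068 ≈ -0.00019732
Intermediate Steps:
Y = -4964 (Y = -3937 - 1027 = -4964)
u(q) = (-24 + q)*(6 + q) (u(q) = (q + 2*3)*(q - 24) = (q + 6)*(-24 + q) = (6 + q)*(-24 + q) = (-24 + q)*(6 + q))
1/(u((6 + 7) + T(-3, 5)) + Y) = 1/((-144 + ((6 + 7) - 3*5)² - 18*((6 + 7) - 3*5)) - 4964) = 1/((-144 + (13 - 15)² - 18*(13 - 15)) - 4964) = 1/((-144 + (-2)² - 18*(-2)) - 4964) = 1/((-144 + 4 + 36) - 4964) = 1/(-104 - 4964) = 1/(-5068) = -1/5068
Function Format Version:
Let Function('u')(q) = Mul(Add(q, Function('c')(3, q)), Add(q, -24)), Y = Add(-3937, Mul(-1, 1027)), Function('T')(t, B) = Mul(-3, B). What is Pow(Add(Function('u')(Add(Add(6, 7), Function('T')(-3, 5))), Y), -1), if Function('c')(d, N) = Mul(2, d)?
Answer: Rational(-1, 5068) ≈ -0.00019732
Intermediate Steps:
Y = -4964 (Y = Add(-3937, -1027) = -4964)
Function('u')(q) = Mul(Add(-24, q), Add(6, q)) (Function('u')(q) = Mul(Add(q, Mul(2, 3)), Add(q, -24)) = Mul(Add(q, 6), Add(-24, q)) = Mul(Add(6, q), Add(-24, q)) = Mul(Add(-24, q), Add(6, q)))
Pow(Add(Function('u')(Add(Add(6, 7), Function('T')(-3, 5))), Y), -1) = Pow(Add(Add(-144, Pow(Add(Add(6, 7), Mul(-3, 5)), 2), Mul(-18, Add(Add(6, 7), Mul(-3, 5)))), -4964), -1) = Pow(Add(Add(-144, Pow(Add(13, -15), 2), Mul(-18, Add(13, -15))), -4964), -1) = Pow(Add(Add(-144, Pow(-2, 2), Mul(-18, -2)), -4964), -1) = Pow(Add(Add(-144, 4, 36), -4964), -1) = Pow(Add(-104, -4964), -1) = Pow(-5068, -1) = Rational(-1, 5068)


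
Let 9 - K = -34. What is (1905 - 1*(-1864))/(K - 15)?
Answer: 3769/28 ≈ 134.61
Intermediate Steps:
K = 43 (K = 9 - 1*(-34) = 9 + 34 = 43)
(1905 - 1*(-1864))/(K - 15) = (1905 - 1*(-1864))/(43 - 15) = (1905 + 1864)/28 = (1/28)*3769 = 3769/28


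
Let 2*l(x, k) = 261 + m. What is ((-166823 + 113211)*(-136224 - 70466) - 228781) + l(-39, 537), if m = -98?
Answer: 22161671161/2 ≈ 1.1081e+10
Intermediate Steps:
l(x, k) = 163/2 (l(x, k) = (261 - 98)/2 = (½)*163 = 163/2)
((-166823 + 113211)*(-136224 - 70466) - 228781) + l(-39, 537) = ((-166823 + 113211)*(-136224 - 70466) - 228781) + 163/2 = (-53612*(-206690) - 228781) + 163/2 = (11081064280 - 228781) + 163/2 = 11080835499 + 163/2 = 22161671161/2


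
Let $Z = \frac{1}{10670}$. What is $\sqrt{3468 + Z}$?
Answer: $\frac{\sqrt{394827995870}}{10670} \approx 58.89$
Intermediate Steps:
$Z = \frac{1}{10670} \approx 9.3721 \cdot 10^{-5}$
$\sqrt{3468 + Z} = \sqrt{3468 + \frac{1}{10670}} = \sqrt{\frac{37003561}{10670}} = \frac{\sqrt{394827995870}}{10670}$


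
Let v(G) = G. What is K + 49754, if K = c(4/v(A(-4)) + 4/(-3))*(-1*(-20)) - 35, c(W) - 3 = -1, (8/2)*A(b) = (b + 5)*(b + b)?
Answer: 49759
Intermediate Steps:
A(b) = b*(5 + b)/2 (A(b) = ((b + 5)*(b + b))/4 = ((5 + b)*(2*b))/4 = (2*b*(5 + b))/4 = b*(5 + b)/2)
c(W) = 2 (c(W) = 3 - 1 = 2)
K = 5 (K = 2*(-1*(-20)) - 35 = 2*20 - 35 = 40 - 35 = 5)
K + 49754 = 5 + 49754 = 49759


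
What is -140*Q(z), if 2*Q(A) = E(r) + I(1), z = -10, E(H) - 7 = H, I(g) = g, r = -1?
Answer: -490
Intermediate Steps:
E(H) = 7 + H
Q(A) = 7/2 (Q(A) = ((7 - 1) + 1)/2 = (6 + 1)/2 = (1/2)*7 = 7/2)
-140*Q(z) = -140*7/2 = -490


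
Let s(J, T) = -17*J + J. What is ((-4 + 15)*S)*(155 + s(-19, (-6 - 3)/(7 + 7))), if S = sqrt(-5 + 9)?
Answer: 10098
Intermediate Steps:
s(J, T) = -16*J
S = 2 (S = sqrt(4) = 2)
((-4 + 15)*S)*(155 + s(-19, (-6 - 3)/(7 + 7))) = ((-4 + 15)*2)*(155 - 16*(-19)) = (11*2)*(155 + 304) = 22*459 = 10098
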